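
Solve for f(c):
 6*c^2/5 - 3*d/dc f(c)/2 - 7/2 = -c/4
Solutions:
 f(c) = C1 + 4*c^3/15 + c^2/12 - 7*c/3


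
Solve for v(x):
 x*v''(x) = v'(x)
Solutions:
 v(x) = C1 + C2*x^2


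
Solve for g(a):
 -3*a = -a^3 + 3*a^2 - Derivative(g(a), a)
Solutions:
 g(a) = C1 - a^4/4 + a^3 + 3*a^2/2


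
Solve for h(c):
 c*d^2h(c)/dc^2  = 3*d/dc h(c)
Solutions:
 h(c) = C1 + C2*c^4


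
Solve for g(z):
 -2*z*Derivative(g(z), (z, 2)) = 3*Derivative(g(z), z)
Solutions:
 g(z) = C1 + C2/sqrt(z)


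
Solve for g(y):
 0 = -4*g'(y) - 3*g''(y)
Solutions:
 g(y) = C1 + C2*exp(-4*y/3)


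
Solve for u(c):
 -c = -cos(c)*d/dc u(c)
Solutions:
 u(c) = C1 + Integral(c/cos(c), c)


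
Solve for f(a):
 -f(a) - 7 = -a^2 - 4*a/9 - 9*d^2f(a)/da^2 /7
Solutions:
 f(a) = C1*exp(-sqrt(7)*a/3) + C2*exp(sqrt(7)*a/3) + a^2 + 4*a/9 - 31/7


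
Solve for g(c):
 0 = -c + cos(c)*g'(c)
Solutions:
 g(c) = C1 + Integral(c/cos(c), c)


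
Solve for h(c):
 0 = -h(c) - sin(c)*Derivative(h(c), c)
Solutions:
 h(c) = C1*sqrt(cos(c) + 1)/sqrt(cos(c) - 1)


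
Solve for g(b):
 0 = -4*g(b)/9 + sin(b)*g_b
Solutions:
 g(b) = C1*(cos(b) - 1)^(2/9)/(cos(b) + 1)^(2/9)


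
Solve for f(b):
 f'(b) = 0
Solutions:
 f(b) = C1


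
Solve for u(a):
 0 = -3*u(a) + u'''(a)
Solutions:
 u(a) = C3*exp(3^(1/3)*a) + (C1*sin(3^(5/6)*a/2) + C2*cos(3^(5/6)*a/2))*exp(-3^(1/3)*a/2)


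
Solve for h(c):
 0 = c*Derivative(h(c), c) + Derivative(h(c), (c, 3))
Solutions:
 h(c) = C1 + Integral(C2*airyai(-c) + C3*airybi(-c), c)


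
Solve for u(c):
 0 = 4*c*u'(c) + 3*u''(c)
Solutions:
 u(c) = C1 + C2*erf(sqrt(6)*c/3)


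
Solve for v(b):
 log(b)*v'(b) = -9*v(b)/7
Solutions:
 v(b) = C1*exp(-9*li(b)/7)


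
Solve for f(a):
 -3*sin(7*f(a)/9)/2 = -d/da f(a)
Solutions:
 -3*a/2 + 9*log(cos(7*f(a)/9) - 1)/14 - 9*log(cos(7*f(a)/9) + 1)/14 = C1


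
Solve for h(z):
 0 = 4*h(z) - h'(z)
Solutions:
 h(z) = C1*exp(4*z)


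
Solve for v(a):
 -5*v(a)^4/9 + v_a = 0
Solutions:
 v(a) = 3^(1/3)*(-1/(C1 + 5*a))^(1/3)
 v(a) = (-1/(C1 + 5*a))^(1/3)*(-3^(1/3) - 3^(5/6)*I)/2
 v(a) = (-1/(C1 + 5*a))^(1/3)*(-3^(1/3) + 3^(5/6)*I)/2


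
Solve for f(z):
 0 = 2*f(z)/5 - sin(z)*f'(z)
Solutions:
 f(z) = C1*(cos(z) - 1)^(1/5)/(cos(z) + 1)^(1/5)


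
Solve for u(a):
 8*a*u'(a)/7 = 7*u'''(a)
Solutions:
 u(a) = C1 + Integral(C2*airyai(2*7^(1/3)*a/7) + C3*airybi(2*7^(1/3)*a/7), a)


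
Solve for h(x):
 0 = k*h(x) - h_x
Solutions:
 h(x) = C1*exp(k*x)


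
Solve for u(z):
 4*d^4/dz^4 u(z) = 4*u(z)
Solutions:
 u(z) = C1*exp(-z) + C2*exp(z) + C3*sin(z) + C4*cos(z)


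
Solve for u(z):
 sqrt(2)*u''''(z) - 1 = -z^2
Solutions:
 u(z) = C1 + C2*z + C3*z^2 + C4*z^3 - sqrt(2)*z^6/720 + sqrt(2)*z^4/48


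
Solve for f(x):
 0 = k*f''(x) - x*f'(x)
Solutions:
 f(x) = C1 + C2*erf(sqrt(2)*x*sqrt(-1/k)/2)/sqrt(-1/k)


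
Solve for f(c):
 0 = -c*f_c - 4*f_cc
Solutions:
 f(c) = C1 + C2*erf(sqrt(2)*c/4)


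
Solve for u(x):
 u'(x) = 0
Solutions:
 u(x) = C1


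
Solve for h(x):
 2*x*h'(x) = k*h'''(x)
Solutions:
 h(x) = C1 + Integral(C2*airyai(2^(1/3)*x*(1/k)^(1/3)) + C3*airybi(2^(1/3)*x*(1/k)^(1/3)), x)


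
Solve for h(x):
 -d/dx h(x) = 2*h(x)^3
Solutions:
 h(x) = -sqrt(2)*sqrt(-1/(C1 - 2*x))/2
 h(x) = sqrt(2)*sqrt(-1/(C1 - 2*x))/2


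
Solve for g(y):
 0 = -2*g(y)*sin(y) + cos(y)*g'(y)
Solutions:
 g(y) = C1/cos(y)^2


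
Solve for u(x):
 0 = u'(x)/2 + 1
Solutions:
 u(x) = C1 - 2*x


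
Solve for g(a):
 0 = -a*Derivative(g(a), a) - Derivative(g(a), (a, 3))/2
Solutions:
 g(a) = C1 + Integral(C2*airyai(-2^(1/3)*a) + C3*airybi(-2^(1/3)*a), a)


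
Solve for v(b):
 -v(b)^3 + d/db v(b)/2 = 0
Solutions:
 v(b) = -sqrt(2)*sqrt(-1/(C1 + 2*b))/2
 v(b) = sqrt(2)*sqrt(-1/(C1 + 2*b))/2


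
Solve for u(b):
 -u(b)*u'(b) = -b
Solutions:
 u(b) = -sqrt(C1 + b^2)
 u(b) = sqrt(C1 + b^2)


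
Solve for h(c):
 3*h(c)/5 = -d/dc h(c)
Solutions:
 h(c) = C1*exp(-3*c/5)


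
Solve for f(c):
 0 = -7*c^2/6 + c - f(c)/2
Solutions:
 f(c) = c*(6 - 7*c)/3


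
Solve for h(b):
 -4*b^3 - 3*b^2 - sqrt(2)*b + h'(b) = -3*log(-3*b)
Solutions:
 h(b) = C1 + b^4 + b^3 + sqrt(2)*b^2/2 - 3*b*log(-b) + 3*b*(1 - log(3))


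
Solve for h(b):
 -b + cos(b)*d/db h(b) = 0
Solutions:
 h(b) = C1 + Integral(b/cos(b), b)


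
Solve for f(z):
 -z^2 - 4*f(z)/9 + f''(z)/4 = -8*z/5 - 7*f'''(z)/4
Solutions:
 f(z) = C1*exp(-z*((28*sqrt(1761) + 1175)^(-1/3) + 2 + (28*sqrt(1761) + 1175)^(1/3))/42)*sin(sqrt(3)*z*(-(28*sqrt(1761) + 1175)^(1/3) + (28*sqrt(1761) + 1175)^(-1/3))/42) + C2*exp(-z*((28*sqrt(1761) + 1175)^(-1/3) + 2 + (28*sqrt(1761) + 1175)^(1/3))/42)*cos(sqrt(3)*z*(-(28*sqrt(1761) + 1175)^(1/3) + (28*sqrt(1761) + 1175)^(-1/3))/42) + C3*exp(z*(-1 + (28*sqrt(1761) + 1175)^(-1/3) + (28*sqrt(1761) + 1175)^(1/3))/21) - 9*z^2/4 + 18*z/5 - 81/32


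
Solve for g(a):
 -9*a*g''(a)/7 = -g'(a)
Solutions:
 g(a) = C1 + C2*a^(16/9)


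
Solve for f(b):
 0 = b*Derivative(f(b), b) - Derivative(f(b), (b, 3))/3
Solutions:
 f(b) = C1 + Integral(C2*airyai(3^(1/3)*b) + C3*airybi(3^(1/3)*b), b)


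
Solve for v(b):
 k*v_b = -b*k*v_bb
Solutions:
 v(b) = C1 + C2*log(b)


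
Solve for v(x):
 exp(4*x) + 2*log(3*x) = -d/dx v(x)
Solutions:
 v(x) = C1 - 2*x*log(x) + 2*x*(1 - log(3)) - exp(4*x)/4


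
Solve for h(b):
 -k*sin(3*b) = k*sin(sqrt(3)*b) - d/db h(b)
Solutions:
 h(b) = C1 - k*cos(3*b)/3 - sqrt(3)*k*cos(sqrt(3)*b)/3


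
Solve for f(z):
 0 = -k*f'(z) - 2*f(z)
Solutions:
 f(z) = C1*exp(-2*z/k)


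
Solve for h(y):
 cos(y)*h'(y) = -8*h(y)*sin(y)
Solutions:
 h(y) = C1*cos(y)^8


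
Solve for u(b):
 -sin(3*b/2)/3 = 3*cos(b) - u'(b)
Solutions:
 u(b) = C1 + 3*sin(b) - 2*cos(3*b/2)/9


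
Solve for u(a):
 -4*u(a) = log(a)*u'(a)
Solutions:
 u(a) = C1*exp(-4*li(a))


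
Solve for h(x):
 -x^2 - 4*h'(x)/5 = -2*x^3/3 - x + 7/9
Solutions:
 h(x) = C1 + 5*x^4/24 - 5*x^3/12 + 5*x^2/8 - 35*x/36


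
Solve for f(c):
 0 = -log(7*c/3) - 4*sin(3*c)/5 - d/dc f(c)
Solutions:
 f(c) = C1 - c*log(c) - c*log(7) + c + c*log(3) + 4*cos(3*c)/15


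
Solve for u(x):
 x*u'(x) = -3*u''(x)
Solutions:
 u(x) = C1 + C2*erf(sqrt(6)*x/6)


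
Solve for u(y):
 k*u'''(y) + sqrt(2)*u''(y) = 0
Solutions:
 u(y) = C1 + C2*y + C3*exp(-sqrt(2)*y/k)


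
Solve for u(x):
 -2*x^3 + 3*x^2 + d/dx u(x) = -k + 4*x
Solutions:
 u(x) = C1 - k*x + x^4/2 - x^3 + 2*x^2


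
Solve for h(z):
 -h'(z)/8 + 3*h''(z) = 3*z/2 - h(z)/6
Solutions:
 h(z) = 9*z + (C1*sin(sqrt(127)*z/48) + C2*cos(sqrt(127)*z/48))*exp(z/48) + 27/4


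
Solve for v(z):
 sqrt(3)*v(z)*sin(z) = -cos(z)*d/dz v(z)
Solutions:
 v(z) = C1*cos(z)^(sqrt(3))


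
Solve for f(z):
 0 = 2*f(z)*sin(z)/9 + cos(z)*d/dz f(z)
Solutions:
 f(z) = C1*cos(z)^(2/9)


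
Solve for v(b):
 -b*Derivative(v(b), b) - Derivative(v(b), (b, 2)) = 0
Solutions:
 v(b) = C1 + C2*erf(sqrt(2)*b/2)


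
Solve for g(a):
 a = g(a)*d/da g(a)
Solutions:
 g(a) = -sqrt(C1 + a^2)
 g(a) = sqrt(C1 + a^2)


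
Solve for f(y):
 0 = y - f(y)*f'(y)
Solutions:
 f(y) = -sqrt(C1 + y^2)
 f(y) = sqrt(C1 + y^2)


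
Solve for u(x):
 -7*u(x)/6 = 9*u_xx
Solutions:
 u(x) = C1*sin(sqrt(42)*x/18) + C2*cos(sqrt(42)*x/18)


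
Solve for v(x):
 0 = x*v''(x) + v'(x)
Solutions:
 v(x) = C1 + C2*log(x)


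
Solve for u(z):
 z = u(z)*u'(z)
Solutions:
 u(z) = -sqrt(C1 + z^2)
 u(z) = sqrt(C1 + z^2)


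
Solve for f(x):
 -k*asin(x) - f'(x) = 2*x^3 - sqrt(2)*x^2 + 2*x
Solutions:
 f(x) = C1 - k*(x*asin(x) + sqrt(1 - x^2)) - x^4/2 + sqrt(2)*x^3/3 - x^2


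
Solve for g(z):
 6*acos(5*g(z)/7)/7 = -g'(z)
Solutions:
 Integral(1/acos(5*_y/7), (_y, g(z))) = C1 - 6*z/7


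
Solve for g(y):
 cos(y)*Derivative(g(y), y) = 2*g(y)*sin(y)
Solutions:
 g(y) = C1/cos(y)^2


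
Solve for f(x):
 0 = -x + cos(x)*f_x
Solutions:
 f(x) = C1 + Integral(x/cos(x), x)


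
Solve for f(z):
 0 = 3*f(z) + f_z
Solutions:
 f(z) = C1*exp(-3*z)


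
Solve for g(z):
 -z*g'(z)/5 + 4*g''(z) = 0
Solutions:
 g(z) = C1 + C2*erfi(sqrt(10)*z/20)


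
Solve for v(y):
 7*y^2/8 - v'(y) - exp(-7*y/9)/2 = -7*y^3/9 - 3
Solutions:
 v(y) = C1 + 7*y^4/36 + 7*y^3/24 + 3*y + 9*exp(-7*y/9)/14


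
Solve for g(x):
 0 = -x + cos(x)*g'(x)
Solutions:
 g(x) = C1 + Integral(x/cos(x), x)


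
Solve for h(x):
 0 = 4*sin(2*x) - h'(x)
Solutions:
 h(x) = C1 - 2*cos(2*x)


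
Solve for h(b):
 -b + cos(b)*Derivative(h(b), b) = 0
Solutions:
 h(b) = C1 + Integral(b/cos(b), b)


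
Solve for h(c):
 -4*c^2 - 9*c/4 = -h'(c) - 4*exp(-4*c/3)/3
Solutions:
 h(c) = C1 + 4*c^3/3 + 9*c^2/8 + exp(-4*c/3)


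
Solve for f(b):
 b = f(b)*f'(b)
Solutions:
 f(b) = -sqrt(C1 + b^2)
 f(b) = sqrt(C1 + b^2)


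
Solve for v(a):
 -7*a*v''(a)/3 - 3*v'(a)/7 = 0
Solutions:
 v(a) = C1 + C2*a^(40/49)


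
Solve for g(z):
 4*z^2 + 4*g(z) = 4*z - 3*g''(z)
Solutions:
 g(z) = C1*sin(2*sqrt(3)*z/3) + C2*cos(2*sqrt(3)*z/3) - z^2 + z + 3/2


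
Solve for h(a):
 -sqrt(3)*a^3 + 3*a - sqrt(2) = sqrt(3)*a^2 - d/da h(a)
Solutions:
 h(a) = C1 + sqrt(3)*a^4/4 + sqrt(3)*a^3/3 - 3*a^2/2 + sqrt(2)*a


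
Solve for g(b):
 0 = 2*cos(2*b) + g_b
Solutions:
 g(b) = C1 - sin(2*b)


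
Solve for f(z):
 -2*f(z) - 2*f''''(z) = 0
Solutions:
 f(z) = (C1*sin(sqrt(2)*z/2) + C2*cos(sqrt(2)*z/2))*exp(-sqrt(2)*z/2) + (C3*sin(sqrt(2)*z/2) + C4*cos(sqrt(2)*z/2))*exp(sqrt(2)*z/2)


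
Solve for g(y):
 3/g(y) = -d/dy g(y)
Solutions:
 g(y) = -sqrt(C1 - 6*y)
 g(y) = sqrt(C1 - 6*y)


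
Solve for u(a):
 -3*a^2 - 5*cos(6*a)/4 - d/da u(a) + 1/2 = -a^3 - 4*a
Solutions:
 u(a) = C1 + a^4/4 - a^3 + 2*a^2 + a/2 - 5*sin(6*a)/24


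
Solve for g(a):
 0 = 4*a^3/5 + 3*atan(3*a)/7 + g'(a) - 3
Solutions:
 g(a) = C1 - a^4/5 - 3*a*atan(3*a)/7 + 3*a + log(9*a^2 + 1)/14


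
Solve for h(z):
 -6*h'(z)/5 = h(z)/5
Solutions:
 h(z) = C1*exp(-z/6)


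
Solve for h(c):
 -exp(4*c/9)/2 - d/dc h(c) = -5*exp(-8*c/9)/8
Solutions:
 h(c) = C1 - 9*exp(4*c/9)/8 - 45*exp(-8*c/9)/64


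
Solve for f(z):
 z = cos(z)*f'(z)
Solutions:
 f(z) = C1 + Integral(z/cos(z), z)


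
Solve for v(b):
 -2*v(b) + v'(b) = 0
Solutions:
 v(b) = C1*exp(2*b)


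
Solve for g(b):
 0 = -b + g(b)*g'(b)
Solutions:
 g(b) = -sqrt(C1 + b^2)
 g(b) = sqrt(C1 + b^2)


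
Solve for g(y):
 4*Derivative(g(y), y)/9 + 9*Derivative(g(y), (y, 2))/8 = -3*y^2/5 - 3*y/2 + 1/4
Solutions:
 g(y) = C1 + C2*exp(-32*y/81) - 9*y^3/20 + 1107*y^2/640 - 83907*y/10240


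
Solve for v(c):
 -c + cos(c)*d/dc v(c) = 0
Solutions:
 v(c) = C1 + Integral(c/cos(c), c)


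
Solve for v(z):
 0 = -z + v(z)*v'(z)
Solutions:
 v(z) = -sqrt(C1 + z^2)
 v(z) = sqrt(C1 + z^2)


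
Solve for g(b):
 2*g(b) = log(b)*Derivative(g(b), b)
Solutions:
 g(b) = C1*exp(2*li(b))


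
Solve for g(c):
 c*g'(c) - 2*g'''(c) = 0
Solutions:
 g(c) = C1 + Integral(C2*airyai(2^(2/3)*c/2) + C3*airybi(2^(2/3)*c/2), c)


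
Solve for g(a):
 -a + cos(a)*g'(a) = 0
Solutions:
 g(a) = C1 + Integral(a/cos(a), a)


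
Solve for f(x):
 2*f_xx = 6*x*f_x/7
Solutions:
 f(x) = C1 + C2*erfi(sqrt(42)*x/14)


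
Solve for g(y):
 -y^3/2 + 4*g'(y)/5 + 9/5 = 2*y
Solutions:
 g(y) = C1 + 5*y^4/32 + 5*y^2/4 - 9*y/4


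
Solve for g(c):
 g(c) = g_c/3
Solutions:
 g(c) = C1*exp(3*c)


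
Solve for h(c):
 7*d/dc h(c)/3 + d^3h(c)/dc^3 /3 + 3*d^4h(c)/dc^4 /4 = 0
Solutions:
 h(c) = C1 + C2*exp(c*(-8 + 8*2^(2/3)/(27*sqrt(322833) + 15341)^(1/3) + 2^(1/3)*(27*sqrt(322833) + 15341)^(1/3))/54)*sin(2^(1/3)*sqrt(3)*c*(-(27*sqrt(322833) + 15341)^(1/3) + 8*2^(1/3)/(27*sqrt(322833) + 15341)^(1/3))/54) + C3*exp(c*(-8 + 8*2^(2/3)/(27*sqrt(322833) + 15341)^(1/3) + 2^(1/3)*(27*sqrt(322833) + 15341)^(1/3))/54)*cos(2^(1/3)*sqrt(3)*c*(-(27*sqrt(322833) + 15341)^(1/3) + 8*2^(1/3)/(27*sqrt(322833) + 15341)^(1/3))/54) + C4*exp(-c*(8*2^(2/3)/(27*sqrt(322833) + 15341)^(1/3) + 4 + 2^(1/3)*(27*sqrt(322833) + 15341)^(1/3))/27)


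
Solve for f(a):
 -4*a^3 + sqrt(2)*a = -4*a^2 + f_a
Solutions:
 f(a) = C1 - a^4 + 4*a^3/3 + sqrt(2)*a^2/2


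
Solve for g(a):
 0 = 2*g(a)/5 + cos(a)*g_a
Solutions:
 g(a) = C1*(sin(a) - 1)^(1/5)/(sin(a) + 1)^(1/5)


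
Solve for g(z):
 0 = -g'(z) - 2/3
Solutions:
 g(z) = C1 - 2*z/3


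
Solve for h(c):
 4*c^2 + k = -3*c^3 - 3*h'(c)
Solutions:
 h(c) = C1 - c^4/4 - 4*c^3/9 - c*k/3


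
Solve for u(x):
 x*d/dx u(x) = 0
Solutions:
 u(x) = C1


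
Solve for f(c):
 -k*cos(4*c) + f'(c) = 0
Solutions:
 f(c) = C1 + k*sin(4*c)/4


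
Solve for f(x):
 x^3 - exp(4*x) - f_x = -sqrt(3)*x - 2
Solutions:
 f(x) = C1 + x^4/4 + sqrt(3)*x^2/2 + 2*x - exp(4*x)/4


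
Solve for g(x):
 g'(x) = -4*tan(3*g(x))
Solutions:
 g(x) = -asin(C1*exp(-12*x))/3 + pi/3
 g(x) = asin(C1*exp(-12*x))/3


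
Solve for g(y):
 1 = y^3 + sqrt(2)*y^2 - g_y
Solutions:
 g(y) = C1 + y^4/4 + sqrt(2)*y^3/3 - y


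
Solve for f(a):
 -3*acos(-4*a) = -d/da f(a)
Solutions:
 f(a) = C1 + 3*a*acos(-4*a) + 3*sqrt(1 - 16*a^2)/4


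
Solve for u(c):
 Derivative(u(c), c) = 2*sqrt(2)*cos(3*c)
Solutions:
 u(c) = C1 + 2*sqrt(2)*sin(3*c)/3


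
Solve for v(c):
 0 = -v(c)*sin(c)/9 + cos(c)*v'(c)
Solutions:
 v(c) = C1/cos(c)^(1/9)


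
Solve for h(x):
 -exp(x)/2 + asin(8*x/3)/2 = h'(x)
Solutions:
 h(x) = C1 + x*asin(8*x/3)/2 + sqrt(9 - 64*x^2)/16 - exp(x)/2


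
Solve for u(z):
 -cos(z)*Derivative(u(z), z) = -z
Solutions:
 u(z) = C1 + Integral(z/cos(z), z)


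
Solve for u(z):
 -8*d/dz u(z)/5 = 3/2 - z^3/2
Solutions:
 u(z) = C1 + 5*z^4/64 - 15*z/16


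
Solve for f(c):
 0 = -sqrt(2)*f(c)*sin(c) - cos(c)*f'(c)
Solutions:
 f(c) = C1*cos(c)^(sqrt(2))


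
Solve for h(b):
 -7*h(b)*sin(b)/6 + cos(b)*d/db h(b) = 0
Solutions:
 h(b) = C1/cos(b)^(7/6)


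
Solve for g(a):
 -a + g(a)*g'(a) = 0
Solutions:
 g(a) = -sqrt(C1 + a^2)
 g(a) = sqrt(C1 + a^2)


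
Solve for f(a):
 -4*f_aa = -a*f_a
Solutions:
 f(a) = C1 + C2*erfi(sqrt(2)*a/4)


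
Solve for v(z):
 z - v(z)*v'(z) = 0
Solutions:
 v(z) = -sqrt(C1 + z^2)
 v(z) = sqrt(C1 + z^2)


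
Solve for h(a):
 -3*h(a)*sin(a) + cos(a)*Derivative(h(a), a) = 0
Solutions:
 h(a) = C1/cos(a)^3


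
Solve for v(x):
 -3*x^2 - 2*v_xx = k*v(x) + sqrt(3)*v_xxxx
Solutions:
 v(x) = C1*exp(-3^(3/4)*x*sqrt(-sqrt(-sqrt(3)*k + 1) - 1)/3) + C2*exp(3^(3/4)*x*sqrt(-sqrt(-sqrt(3)*k + 1) - 1)/3) + C3*exp(-3^(3/4)*x*sqrt(sqrt(-sqrt(3)*k + 1) - 1)/3) + C4*exp(3^(3/4)*x*sqrt(sqrt(-sqrt(3)*k + 1) - 1)/3) - 3*x^2/k + 12/k^2


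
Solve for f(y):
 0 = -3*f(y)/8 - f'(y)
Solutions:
 f(y) = C1*exp(-3*y/8)


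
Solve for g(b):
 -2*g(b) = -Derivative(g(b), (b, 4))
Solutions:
 g(b) = C1*exp(-2^(1/4)*b) + C2*exp(2^(1/4)*b) + C3*sin(2^(1/4)*b) + C4*cos(2^(1/4)*b)


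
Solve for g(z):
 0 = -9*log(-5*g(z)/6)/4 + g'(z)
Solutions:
 -4*Integral(1/(log(-_y) - log(6) + log(5)), (_y, g(z)))/9 = C1 - z


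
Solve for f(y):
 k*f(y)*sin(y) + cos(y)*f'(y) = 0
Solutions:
 f(y) = C1*exp(k*log(cos(y)))


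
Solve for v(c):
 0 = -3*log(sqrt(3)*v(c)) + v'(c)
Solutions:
 -2*Integral(1/(2*log(_y) + log(3)), (_y, v(c)))/3 = C1 - c


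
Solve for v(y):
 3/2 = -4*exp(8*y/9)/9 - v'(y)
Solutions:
 v(y) = C1 - 3*y/2 - exp(8*y/9)/2


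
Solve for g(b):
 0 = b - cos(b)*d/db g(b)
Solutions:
 g(b) = C1 + Integral(b/cos(b), b)


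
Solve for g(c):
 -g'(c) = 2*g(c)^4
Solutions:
 g(c) = (-3^(2/3) - 3*3^(1/6)*I)*(1/(C1 + 2*c))^(1/3)/6
 g(c) = (-3^(2/3) + 3*3^(1/6)*I)*(1/(C1 + 2*c))^(1/3)/6
 g(c) = (1/(C1 + 6*c))^(1/3)


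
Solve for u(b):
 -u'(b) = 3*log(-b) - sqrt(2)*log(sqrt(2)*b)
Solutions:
 u(b) = C1 - b*(3 - sqrt(2))*log(b) + b*(-sqrt(2) + sqrt(2)*log(2)/2 + 3 - 3*I*pi)


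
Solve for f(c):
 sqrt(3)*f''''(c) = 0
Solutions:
 f(c) = C1 + C2*c + C3*c^2 + C4*c^3


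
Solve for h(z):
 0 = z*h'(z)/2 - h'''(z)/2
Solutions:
 h(z) = C1 + Integral(C2*airyai(z) + C3*airybi(z), z)


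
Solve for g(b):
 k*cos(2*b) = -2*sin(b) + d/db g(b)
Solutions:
 g(b) = C1 + k*sin(2*b)/2 - 2*cos(b)


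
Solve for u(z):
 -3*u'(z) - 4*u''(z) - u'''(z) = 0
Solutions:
 u(z) = C1 + C2*exp(-3*z) + C3*exp(-z)


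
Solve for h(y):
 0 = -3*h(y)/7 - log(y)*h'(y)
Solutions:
 h(y) = C1*exp(-3*li(y)/7)


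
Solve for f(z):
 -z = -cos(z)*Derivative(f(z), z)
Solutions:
 f(z) = C1 + Integral(z/cos(z), z)


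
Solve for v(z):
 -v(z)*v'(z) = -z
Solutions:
 v(z) = -sqrt(C1 + z^2)
 v(z) = sqrt(C1 + z^2)


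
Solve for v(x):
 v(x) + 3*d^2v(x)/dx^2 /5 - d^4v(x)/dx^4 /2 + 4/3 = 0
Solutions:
 v(x) = C1*exp(-sqrt(5)*x*sqrt(3 + sqrt(59))/5) + C2*exp(sqrt(5)*x*sqrt(3 + sqrt(59))/5) + C3*sin(sqrt(5)*x*sqrt(-3 + sqrt(59))/5) + C4*cos(sqrt(5)*x*sqrt(-3 + sqrt(59))/5) - 4/3


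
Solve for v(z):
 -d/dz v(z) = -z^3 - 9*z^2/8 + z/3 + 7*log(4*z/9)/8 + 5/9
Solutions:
 v(z) = C1 + z^4/4 + 3*z^3/8 - z^2/6 - 7*z*log(z)/8 - 7*z*log(2)/4 + 23*z/72 + 7*z*log(3)/4


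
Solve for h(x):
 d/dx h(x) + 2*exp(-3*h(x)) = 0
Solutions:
 h(x) = log(C1 - 6*x)/3
 h(x) = log((-3^(1/3) - 3^(5/6)*I)*(C1 - 2*x)^(1/3)/2)
 h(x) = log((-3^(1/3) + 3^(5/6)*I)*(C1 - 2*x)^(1/3)/2)


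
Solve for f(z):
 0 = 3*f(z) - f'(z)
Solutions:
 f(z) = C1*exp(3*z)


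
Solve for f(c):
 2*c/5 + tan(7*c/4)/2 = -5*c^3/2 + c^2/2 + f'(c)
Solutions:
 f(c) = C1 + 5*c^4/8 - c^3/6 + c^2/5 - 2*log(cos(7*c/4))/7


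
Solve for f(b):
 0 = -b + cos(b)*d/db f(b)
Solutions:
 f(b) = C1 + Integral(b/cos(b), b)


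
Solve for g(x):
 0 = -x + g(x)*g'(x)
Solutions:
 g(x) = -sqrt(C1 + x^2)
 g(x) = sqrt(C1 + x^2)


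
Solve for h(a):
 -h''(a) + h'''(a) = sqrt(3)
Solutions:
 h(a) = C1 + C2*a + C3*exp(a) - sqrt(3)*a^2/2


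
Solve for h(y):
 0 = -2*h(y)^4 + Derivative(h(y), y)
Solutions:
 h(y) = (-1/(C1 + 6*y))^(1/3)
 h(y) = (-1/(C1 + 2*y))^(1/3)*(-3^(2/3) - 3*3^(1/6)*I)/6
 h(y) = (-1/(C1 + 2*y))^(1/3)*(-3^(2/3) + 3*3^(1/6)*I)/6


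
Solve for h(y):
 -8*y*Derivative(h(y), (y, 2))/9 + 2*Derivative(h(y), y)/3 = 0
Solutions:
 h(y) = C1 + C2*y^(7/4)


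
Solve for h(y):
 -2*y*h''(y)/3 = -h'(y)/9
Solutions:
 h(y) = C1 + C2*y^(7/6)


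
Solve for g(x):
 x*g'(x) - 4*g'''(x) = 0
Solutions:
 g(x) = C1 + Integral(C2*airyai(2^(1/3)*x/2) + C3*airybi(2^(1/3)*x/2), x)


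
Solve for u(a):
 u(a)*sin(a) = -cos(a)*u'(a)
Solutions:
 u(a) = C1*cos(a)


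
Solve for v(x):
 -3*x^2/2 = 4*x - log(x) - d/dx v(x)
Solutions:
 v(x) = C1 + x^3/2 + 2*x^2 - x*log(x) + x


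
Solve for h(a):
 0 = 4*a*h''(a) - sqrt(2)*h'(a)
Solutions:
 h(a) = C1 + C2*a^(sqrt(2)/4 + 1)


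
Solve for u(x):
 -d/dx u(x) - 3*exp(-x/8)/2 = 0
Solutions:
 u(x) = C1 + 12*exp(-x/8)


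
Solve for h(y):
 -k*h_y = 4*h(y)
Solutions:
 h(y) = C1*exp(-4*y/k)


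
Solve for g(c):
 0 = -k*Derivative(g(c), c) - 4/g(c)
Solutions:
 g(c) = -sqrt(C1 - 8*c/k)
 g(c) = sqrt(C1 - 8*c/k)


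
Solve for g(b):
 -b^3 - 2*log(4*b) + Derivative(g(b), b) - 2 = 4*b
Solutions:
 g(b) = C1 + b^4/4 + 2*b^2 + 2*b*log(b) + b*log(16)


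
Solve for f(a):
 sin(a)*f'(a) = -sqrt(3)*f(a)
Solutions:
 f(a) = C1*(cos(a) + 1)^(sqrt(3)/2)/(cos(a) - 1)^(sqrt(3)/2)


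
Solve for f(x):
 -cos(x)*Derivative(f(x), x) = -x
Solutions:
 f(x) = C1 + Integral(x/cos(x), x)


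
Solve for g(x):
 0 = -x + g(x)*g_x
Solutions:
 g(x) = -sqrt(C1 + x^2)
 g(x) = sqrt(C1 + x^2)


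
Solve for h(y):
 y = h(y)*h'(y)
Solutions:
 h(y) = -sqrt(C1 + y^2)
 h(y) = sqrt(C1 + y^2)


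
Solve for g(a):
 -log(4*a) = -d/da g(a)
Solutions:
 g(a) = C1 + a*log(a) - a + a*log(4)


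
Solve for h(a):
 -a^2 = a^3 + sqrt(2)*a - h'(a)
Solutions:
 h(a) = C1 + a^4/4 + a^3/3 + sqrt(2)*a^2/2


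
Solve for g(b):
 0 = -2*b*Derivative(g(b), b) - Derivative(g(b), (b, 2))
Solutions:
 g(b) = C1 + C2*erf(b)


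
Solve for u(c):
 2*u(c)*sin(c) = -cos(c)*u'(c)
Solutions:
 u(c) = C1*cos(c)^2


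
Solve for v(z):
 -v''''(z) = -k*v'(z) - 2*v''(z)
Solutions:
 v(z) = C1 + C2*exp(2^(1/3)*z*(6^(1/3)*(-9*k + sqrt(3)*sqrt(27*k^2 - 32))^(1/3)/12 - 2^(1/3)*3^(5/6)*I*(-9*k + sqrt(3)*sqrt(27*k^2 - 32))^(1/3)/12 - 4/((-3^(1/3) + 3^(5/6)*I)*(-9*k + sqrt(3)*sqrt(27*k^2 - 32))^(1/3)))) + C3*exp(2^(1/3)*z*(6^(1/3)*(-9*k + sqrt(3)*sqrt(27*k^2 - 32))^(1/3)/12 + 2^(1/3)*3^(5/6)*I*(-9*k + sqrt(3)*sqrt(27*k^2 - 32))^(1/3)/12 + 4/((3^(1/3) + 3^(5/6)*I)*(-9*k + sqrt(3)*sqrt(27*k^2 - 32))^(1/3)))) + C4*exp(-6^(1/3)*z*(2^(1/3)*(-9*k + sqrt(3)*sqrt(27*k^2 - 32))^(1/3) + 4*3^(1/3)/(-9*k + sqrt(3)*sqrt(27*k^2 - 32))^(1/3))/6)


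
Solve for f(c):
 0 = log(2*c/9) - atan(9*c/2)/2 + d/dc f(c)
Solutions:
 f(c) = C1 - c*log(c) + c*atan(9*c/2)/2 - c*log(2) + c + 2*c*log(3) - log(81*c^2 + 4)/18


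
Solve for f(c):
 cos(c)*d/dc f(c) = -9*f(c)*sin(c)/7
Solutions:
 f(c) = C1*cos(c)^(9/7)


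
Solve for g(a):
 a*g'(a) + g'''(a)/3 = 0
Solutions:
 g(a) = C1 + Integral(C2*airyai(-3^(1/3)*a) + C3*airybi(-3^(1/3)*a), a)


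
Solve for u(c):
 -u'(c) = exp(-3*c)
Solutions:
 u(c) = C1 + exp(-3*c)/3


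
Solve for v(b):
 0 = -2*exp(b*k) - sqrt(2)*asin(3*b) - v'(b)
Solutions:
 v(b) = C1 - sqrt(2)*(b*asin(3*b) + sqrt(1 - 9*b^2)/3) - 2*Piecewise((exp(b*k)/k, Ne(k, 0)), (b, True))


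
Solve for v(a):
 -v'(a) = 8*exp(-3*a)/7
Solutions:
 v(a) = C1 + 8*exp(-3*a)/21


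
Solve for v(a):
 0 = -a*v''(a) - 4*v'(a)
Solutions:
 v(a) = C1 + C2/a^3


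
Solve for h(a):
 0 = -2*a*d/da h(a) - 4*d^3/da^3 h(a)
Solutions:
 h(a) = C1 + Integral(C2*airyai(-2^(2/3)*a/2) + C3*airybi(-2^(2/3)*a/2), a)


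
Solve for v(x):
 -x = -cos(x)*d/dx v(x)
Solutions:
 v(x) = C1 + Integral(x/cos(x), x)


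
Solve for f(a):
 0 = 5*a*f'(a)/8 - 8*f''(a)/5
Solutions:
 f(a) = C1 + C2*erfi(5*sqrt(2)*a/16)


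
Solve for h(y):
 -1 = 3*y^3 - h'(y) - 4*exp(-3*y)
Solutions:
 h(y) = C1 + 3*y^4/4 + y + 4*exp(-3*y)/3


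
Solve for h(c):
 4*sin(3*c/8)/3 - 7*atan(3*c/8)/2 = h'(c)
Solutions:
 h(c) = C1 - 7*c*atan(3*c/8)/2 + 14*log(9*c^2 + 64)/3 - 32*cos(3*c/8)/9


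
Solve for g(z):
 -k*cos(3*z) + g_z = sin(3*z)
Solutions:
 g(z) = C1 + k*sin(3*z)/3 - cos(3*z)/3


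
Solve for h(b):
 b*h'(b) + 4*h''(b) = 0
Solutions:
 h(b) = C1 + C2*erf(sqrt(2)*b/4)


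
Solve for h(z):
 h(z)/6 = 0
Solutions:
 h(z) = 0


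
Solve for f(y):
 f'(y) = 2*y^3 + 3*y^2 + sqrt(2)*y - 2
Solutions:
 f(y) = C1 + y^4/2 + y^3 + sqrt(2)*y^2/2 - 2*y


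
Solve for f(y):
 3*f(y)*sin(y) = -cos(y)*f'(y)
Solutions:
 f(y) = C1*cos(y)^3


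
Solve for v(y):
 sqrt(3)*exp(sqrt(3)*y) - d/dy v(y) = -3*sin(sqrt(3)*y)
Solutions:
 v(y) = C1 + exp(sqrt(3)*y) - sqrt(3)*cos(sqrt(3)*y)


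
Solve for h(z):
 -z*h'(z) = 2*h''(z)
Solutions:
 h(z) = C1 + C2*erf(z/2)


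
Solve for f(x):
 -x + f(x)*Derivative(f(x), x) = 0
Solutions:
 f(x) = -sqrt(C1 + x^2)
 f(x) = sqrt(C1 + x^2)


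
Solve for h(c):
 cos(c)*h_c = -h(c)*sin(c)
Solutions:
 h(c) = C1*cos(c)


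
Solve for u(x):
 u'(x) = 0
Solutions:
 u(x) = C1


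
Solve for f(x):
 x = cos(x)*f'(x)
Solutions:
 f(x) = C1 + Integral(x/cos(x), x)


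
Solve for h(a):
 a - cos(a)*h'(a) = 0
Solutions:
 h(a) = C1 + Integral(a/cos(a), a)


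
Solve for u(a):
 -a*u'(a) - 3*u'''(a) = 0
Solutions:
 u(a) = C1 + Integral(C2*airyai(-3^(2/3)*a/3) + C3*airybi(-3^(2/3)*a/3), a)


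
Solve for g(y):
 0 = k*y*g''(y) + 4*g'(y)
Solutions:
 g(y) = C1 + y^(((re(k) - 4)*re(k) + im(k)^2)/(re(k)^2 + im(k)^2))*(C2*sin(4*log(y)*Abs(im(k))/(re(k)^2 + im(k)^2)) + C3*cos(4*log(y)*im(k)/(re(k)^2 + im(k)^2)))


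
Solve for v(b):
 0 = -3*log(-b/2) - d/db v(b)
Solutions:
 v(b) = C1 - 3*b*log(-b) + 3*b*(log(2) + 1)


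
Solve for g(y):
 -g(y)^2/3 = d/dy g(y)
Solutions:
 g(y) = 3/(C1 + y)


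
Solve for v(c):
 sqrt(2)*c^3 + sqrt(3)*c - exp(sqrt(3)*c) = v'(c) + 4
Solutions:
 v(c) = C1 + sqrt(2)*c^4/4 + sqrt(3)*c^2/2 - 4*c - sqrt(3)*exp(sqrt(3)*c)/3


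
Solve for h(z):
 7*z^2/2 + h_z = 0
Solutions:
 h(z) = C1 - 7*z^3/6


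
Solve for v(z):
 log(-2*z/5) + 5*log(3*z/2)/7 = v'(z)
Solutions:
 v(z) = C1 + 12*z*log(z)/7 + z*(-12/7 - log(5) + 2*log(2)/7 + 5*log(3)/7 + I*pi)


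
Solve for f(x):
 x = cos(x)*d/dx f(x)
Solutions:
 f(x) = C1 + Integral(x/cos(x), x)


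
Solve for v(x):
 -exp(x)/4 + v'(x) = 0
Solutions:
 v(x) = C1 + exp(x)/4


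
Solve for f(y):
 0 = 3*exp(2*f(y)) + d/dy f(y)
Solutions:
 f(y) = log(-sqrt(-1/(C1 - 3*y))) - log(2)/2
 f(y) = log(-1/(C1 - 3*y))/2 - log(2)/2


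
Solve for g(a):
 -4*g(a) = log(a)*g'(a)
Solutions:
 g(a) = C1*exp(-4*li(a))


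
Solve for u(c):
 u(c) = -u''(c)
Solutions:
 u(c) = C1*sin(c) + C2*cos(c)


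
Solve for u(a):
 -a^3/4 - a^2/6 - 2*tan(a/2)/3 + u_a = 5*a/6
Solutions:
 u(a) = C1 + a^4/16 + a^3/18 + 5*a^2/12 - 4*log(cos(a/2))/3


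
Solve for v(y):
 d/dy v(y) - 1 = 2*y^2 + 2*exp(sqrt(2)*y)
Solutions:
 v(y) = C1 + 2*y^3/3 + y + sqrt(2)*exp(sqrt(2)*y)


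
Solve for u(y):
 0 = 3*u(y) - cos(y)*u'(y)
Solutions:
 u(y) = C1*(sin(y) + 1)^(3/2)/(sin(y) - 1)^(3/2)


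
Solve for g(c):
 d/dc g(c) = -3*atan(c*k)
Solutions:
 g(c) = C1 - 3*Piecewise((c*atan(c*k) - log(c^2*k^2 + 1)/(2*k), Ne(k, 0)), (0, True))


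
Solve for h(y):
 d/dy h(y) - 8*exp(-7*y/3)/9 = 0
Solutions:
 h(y) = C1 - 8*exp(-7*y/3)/21


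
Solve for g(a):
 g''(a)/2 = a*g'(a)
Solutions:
 g(a) = C1 + C2*erfi(a)


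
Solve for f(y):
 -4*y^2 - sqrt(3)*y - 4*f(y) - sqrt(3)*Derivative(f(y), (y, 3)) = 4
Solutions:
 f(y) = C3*exp(-2^(2/3)*3^(5/6)*y/3) - y^2 - sqrt(3)*y/4 + (C1*sin(2^(2/3)*3^(1/3)*y/2) + C2*cos(2^(2/3)*3^(1/3)*y/2))*exp(2^(2/3)*3^(5/6)*y/6) - 1


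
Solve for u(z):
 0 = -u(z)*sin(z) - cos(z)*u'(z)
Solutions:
 u(z) = C1*cos(z)


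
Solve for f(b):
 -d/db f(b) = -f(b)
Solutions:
 f(b) = C1*exp(b)


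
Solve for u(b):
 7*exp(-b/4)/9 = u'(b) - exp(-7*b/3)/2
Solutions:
 u(b) = C1 - 3*exp(-7*b/3)/14 - 28*exp(-b/4)/9


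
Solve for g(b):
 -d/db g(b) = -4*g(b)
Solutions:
 g(b) = C1*exp(4*b)


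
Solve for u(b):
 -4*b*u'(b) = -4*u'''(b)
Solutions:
 u(b) = C1 + Integral(C2*airyai(b) + C3*airybi(b), b)


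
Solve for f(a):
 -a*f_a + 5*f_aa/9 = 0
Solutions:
 f(a) = C1 + C2*erfi(3*sqrt(10)*a/10)


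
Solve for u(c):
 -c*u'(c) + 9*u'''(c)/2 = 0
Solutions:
 u(c) = C1 + Integral(C2*airyai(6^(1/3)*c/3) + C3*airybi(6^(1/3)*c/3), c)


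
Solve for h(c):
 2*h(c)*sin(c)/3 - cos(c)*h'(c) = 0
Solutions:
 h(c) = C1/cos(c)^(2/3)


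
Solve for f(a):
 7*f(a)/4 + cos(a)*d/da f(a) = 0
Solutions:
 f(a) = C1*(sin(a) - 1)^(7/8)/(sin(a) + 1)^(7/8)


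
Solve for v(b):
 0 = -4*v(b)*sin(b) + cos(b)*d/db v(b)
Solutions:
 v(b) = C1/cos(b)^4


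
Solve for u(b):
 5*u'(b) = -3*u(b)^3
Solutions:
 u(b) = -sqrt(10)*sqrt(-1/(C1 - 3*b))/2
 u(b) = sqrt(10)*sqrt(-1/(C1 - 3*b))/2


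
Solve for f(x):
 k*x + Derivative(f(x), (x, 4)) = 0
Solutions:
 f(x) = C1 + C2*x + C3*x^2 + C4*x^3 - k*x^5/120


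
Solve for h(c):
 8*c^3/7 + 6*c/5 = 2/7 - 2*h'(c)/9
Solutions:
 h(c) = C1 - 9*c^4/7 - 27*c^2/10 + 9*c/7


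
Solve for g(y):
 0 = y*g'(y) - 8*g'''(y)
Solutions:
 g(y) = C1 + Integral(C2*airyai(y/2) + C3*airybi(y/2), y)


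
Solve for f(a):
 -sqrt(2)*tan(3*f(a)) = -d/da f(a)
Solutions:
 f(a) = -asin(C1*exp(3*sqrt(2)*a))/3 + pi/3
 f(a) = asin(C1*exp(3*sqrt(2)*a))/3


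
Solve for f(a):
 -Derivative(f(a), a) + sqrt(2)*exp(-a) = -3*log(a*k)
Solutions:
 f(a) = C1 + 3*a*log(a*k) - 3*a - sqrt(2)*exp(-a)


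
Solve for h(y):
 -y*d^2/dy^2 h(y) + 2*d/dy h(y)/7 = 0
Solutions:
 h(y) = C1 + C2*y^(9/7)


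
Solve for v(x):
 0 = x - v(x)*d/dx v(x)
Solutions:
 v(x) = -sqrt(C1 + x^2)
 v(x) = sqrt(C1 + x^2)


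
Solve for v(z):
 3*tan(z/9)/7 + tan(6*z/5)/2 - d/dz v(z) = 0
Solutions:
 v(z) = C1 - 27*log(cos(z/9))/7 - 5*log(cos(6*z/5))/12


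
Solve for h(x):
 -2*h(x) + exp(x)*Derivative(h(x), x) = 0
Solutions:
 h(x) = C1*exp(-2*exp(-x))


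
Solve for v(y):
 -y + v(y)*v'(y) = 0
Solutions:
 v(y) = -sqrt(C1 + y^2)
 v(y) = sqrt(C1 + y^2)


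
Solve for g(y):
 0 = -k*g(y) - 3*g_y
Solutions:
 g(y) = C1*exp(-k*y/3)


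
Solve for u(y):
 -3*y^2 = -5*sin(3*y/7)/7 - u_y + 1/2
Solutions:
 u(y) = C1 + y^3 + y/2 + 5*cos(3*y/7)/3


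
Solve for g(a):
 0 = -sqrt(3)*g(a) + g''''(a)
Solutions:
 g(a) = C1*exp(-3^(1/8)*a) + C2*exp(3^(1/8)*a) + C3*sin(3^(1/8)*a) + C4*cos(3^(1/8)*a)


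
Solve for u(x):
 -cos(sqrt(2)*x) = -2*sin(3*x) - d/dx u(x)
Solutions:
 u(x) = C1 + sqrt(2)*sin(sqrt(2)*x)/2 + 2*cos(3*x)/3


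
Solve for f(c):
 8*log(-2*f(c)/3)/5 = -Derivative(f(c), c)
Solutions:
 5*Integral(1/(log(-_y) - log(3) + log(2)), (_y, f(c)))/8 = C1 - c


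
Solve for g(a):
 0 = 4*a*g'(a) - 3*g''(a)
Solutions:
 g(a) = C1 + C2*erfi(sqrt(6)*a/3)


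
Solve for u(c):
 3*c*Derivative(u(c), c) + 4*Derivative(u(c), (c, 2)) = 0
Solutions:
 u(c) = C1 + C2*erf(sqrt(6)*c/4)


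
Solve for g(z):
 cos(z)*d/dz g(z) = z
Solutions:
 g(z) = C1 + Integral(z/cos(z), z)


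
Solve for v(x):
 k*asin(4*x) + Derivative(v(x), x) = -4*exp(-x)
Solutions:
 v(x) = C1 - k*x*asin(4*x) - k*sqrt(1 - 16*x^2)/4 + 4*exp(-x)


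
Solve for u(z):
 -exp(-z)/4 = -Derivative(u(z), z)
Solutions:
 u(z) = C1 - exp(-z)/4


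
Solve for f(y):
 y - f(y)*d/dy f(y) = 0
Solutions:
 f(y) = -sqrt(C1 + y^2)
 f(y) = sqrt(C1 + y^2)


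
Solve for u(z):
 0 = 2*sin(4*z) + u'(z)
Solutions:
 u(z) = C1 + cos(4*z)/2


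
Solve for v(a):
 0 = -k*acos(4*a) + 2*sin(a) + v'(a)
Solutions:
 v(a) = C1 + k*(a*acos(4*a) - sqrt(1 - 16*a^2)/4) + 2*cos(a)


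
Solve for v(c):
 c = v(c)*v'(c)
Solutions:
 v(c) = -sqrt(C1 + c^2)
 v(c) = sqrt(C1 + c^2)


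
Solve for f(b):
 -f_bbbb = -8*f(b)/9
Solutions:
 f(b) = C1*exp(-2^(3/4)*sqrt(3)*b/3) + C2*exp(2^(3/4)*sqrt(3)*b/3) + C3*sin(2^(3/4)*sqrt(3)*b/3) + C4*cos(2^(3/4)*sqrt(3)*b/3)


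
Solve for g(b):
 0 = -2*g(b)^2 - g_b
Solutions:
 g(b) = 1/(C1 + 2*b)


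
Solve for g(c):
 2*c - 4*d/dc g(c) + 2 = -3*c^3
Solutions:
 g(c) = C1 + 3*c^4/16 + c^2/4 + c/2


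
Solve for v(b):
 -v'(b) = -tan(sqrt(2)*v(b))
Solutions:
 v(b) = sqrt(2)*(pi - asin(C1*exp(sqrt(2)*b)))/2
 v(b) = sqrt(2)*asin(C1*exp(sqrt(2)*b))/2


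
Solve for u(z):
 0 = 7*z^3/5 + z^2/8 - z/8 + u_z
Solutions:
 u(z) = C1 - 7*z^4/20 - z^3/24 + z^2/16


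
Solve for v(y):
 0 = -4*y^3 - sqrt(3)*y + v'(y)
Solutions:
 v(y) = C1 + y^4 + sqrt(3)*y^2/2


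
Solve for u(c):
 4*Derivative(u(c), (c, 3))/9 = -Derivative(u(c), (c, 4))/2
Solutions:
 u(c) = C1 + C2*c + C3*c^2 + C4*exp(-8*c/9)


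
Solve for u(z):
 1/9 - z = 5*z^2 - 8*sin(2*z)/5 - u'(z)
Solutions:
 u(z) = C1 + 5*z^3/3 + z^2/2 - z/9 + 4*cos(2*z)/5


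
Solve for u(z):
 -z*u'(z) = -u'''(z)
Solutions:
 u(z) = C1 + Integral(C2*airyai(z) + C3*airybi(z), z)


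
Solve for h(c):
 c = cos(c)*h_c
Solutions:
 h(c) = C1 + Integral(c/cos(c), c)


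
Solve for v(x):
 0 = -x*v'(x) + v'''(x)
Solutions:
 v(x) = C1 + Integral(C2*airyai(x) + C3*airybi(x), x)


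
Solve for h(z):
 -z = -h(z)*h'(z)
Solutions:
 h(z) = -sqrt(C1 + z^2)
 h(z) = sqrt(C1 + z^2)


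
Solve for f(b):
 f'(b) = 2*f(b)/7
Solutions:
 f(b) = C1*exp(2*b/7)


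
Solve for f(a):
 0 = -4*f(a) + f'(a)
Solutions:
 f(a) = C1*exp(4*a)


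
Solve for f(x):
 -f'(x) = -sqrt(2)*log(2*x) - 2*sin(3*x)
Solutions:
 f(x) = C1 + sqrt(2)*x*(log(x) - 1) + sqrt(2)*x*log(2) - 2*cos(3*x)/3


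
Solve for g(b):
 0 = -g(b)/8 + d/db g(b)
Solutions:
 g(b) = C1*exp(b/8)


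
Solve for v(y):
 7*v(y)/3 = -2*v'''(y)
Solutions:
 v(y) = C3*exp(-6^(2/3)*7^(1/3)*y/6) + (C1*sin(2^(2/3)*3^(1/6)*7^(1/3)*y/4) + C2*cos(2^(2/3)*3^(1/6)*7^(1/3)*y/4))*exp(6^(2/3)*7^(1/3)*y/12)


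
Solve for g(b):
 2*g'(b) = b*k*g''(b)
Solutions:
 g(b) = C1 + b^(((re(k) + 2)*re(k) + im(k)^2)/(re(k)^2 + im(k)^2))*(C2*sin(2*log(b)*Abs(im(k))/(re(k)^2 + im(k)^2)) + C3*cos(2*log(b)*im(k)/(re(k)^2 + im(k)^2)))


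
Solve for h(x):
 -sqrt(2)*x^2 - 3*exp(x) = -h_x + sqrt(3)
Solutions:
 h(x) = C1 + sqrt(2)*x^3/3 + sqrt(3)*x + 3*exp(x)


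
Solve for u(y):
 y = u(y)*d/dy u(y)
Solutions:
 u(y) = -sqrt(C1 + y^2)
 u(y) = sqrt(C1 + y^2)


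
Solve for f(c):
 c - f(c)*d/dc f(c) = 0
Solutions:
 f(c) = -sqrt(C1 + c^2)
 f(c) = sqrt(C1 + c^2)


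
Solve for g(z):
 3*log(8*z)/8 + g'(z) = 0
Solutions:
 g(z) = C1 - 3*z*log(z)/8 - 9*z*log(2)/8 + 3*z/8


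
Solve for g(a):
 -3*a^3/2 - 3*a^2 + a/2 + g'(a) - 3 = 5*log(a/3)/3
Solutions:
 g(a) = C1 + 3*a^4/8 + a^3 - a^2/4 + 5*a*log(a)/3 - 5*a*log(3)/3 + 4*a/3


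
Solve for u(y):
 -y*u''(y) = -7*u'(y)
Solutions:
 u(y) = C1 + C2*y^8


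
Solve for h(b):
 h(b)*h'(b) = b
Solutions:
 h(b) = -sqrt(C1 + b^2)
 h(b) = sqrt(C1 + b^2)


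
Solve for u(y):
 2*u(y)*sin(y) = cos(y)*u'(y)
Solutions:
 u(y) = C1/cos(y)^2


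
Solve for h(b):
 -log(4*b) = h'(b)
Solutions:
 h(b) = C1 - b*log(b) - b*log(4) + b


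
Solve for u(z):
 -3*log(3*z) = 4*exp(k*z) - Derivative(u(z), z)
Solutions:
 u(z) = C1 + 3*z*log(z) + 3*z*(-1 + log(3)) + Piecewise((4*exp(k*z)/k, Ne(k, 0)), (4*z, True))


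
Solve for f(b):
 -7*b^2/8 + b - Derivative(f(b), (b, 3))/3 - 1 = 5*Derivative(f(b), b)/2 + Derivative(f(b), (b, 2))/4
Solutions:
 f(b) = C1 - 7*b^3/60 + 47*b^2/200 - 1061*b/3000 + (C2*sin(sqrt(471)*b/8) + C3*cos(sqrt(471)*b/8))*exp(-3*b/8)


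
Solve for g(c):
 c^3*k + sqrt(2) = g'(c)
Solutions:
 g(c) = C1 + c^4*k/4 + sqrt(2)*c


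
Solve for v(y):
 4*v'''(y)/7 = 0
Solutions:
 v(y) = C1 + C2*y + C3*y^2


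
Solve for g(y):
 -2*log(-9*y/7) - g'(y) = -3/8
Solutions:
 g(y) = C1 - 2*y*log(-y) + y*(-4*log(3) + 19/8 + 2*log(7))


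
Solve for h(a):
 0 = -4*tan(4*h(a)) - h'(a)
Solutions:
 h(a) = -asin(C1*exp(-16*a))/4 + pi/4
 h(a) = asin(C1*exp(-16*a))/4


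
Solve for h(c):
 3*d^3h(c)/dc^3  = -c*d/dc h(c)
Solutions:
 h(c) = C1 + Integral(C2*airyai(-3^(2/3)*c/3) + C3*airybi(-3^(2/3)*c/3), c)


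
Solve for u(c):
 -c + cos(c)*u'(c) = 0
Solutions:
 u(c) = C1 + Integral(c/cos(c), c)


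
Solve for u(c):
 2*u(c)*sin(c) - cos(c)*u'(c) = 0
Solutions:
 u(c) = C1/cos(c)^2


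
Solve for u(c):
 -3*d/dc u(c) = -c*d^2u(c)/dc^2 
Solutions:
 u(c) = C1 + C2*c^4


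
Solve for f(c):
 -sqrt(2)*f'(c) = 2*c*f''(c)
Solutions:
 f(c) = C1 + C2*c^(1 - sqrt(2)/2)


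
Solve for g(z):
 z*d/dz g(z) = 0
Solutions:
 g(z) = C1


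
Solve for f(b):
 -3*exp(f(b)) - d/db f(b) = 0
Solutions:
 f(b) = log(1/(C1 + 3*b))


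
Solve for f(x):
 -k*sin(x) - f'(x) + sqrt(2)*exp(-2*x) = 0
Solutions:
 f(x) = C1 + k*cos(x) - sqrt(2)*exp(-2*x)/2


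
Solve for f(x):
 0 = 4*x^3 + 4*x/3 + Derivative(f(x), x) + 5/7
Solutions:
 f(x) = C1 - x^4 - 2*x^2/3 - 5*x/7


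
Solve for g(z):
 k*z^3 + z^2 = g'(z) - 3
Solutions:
 g(z) = C1 + k*z^4/4 + z^3/3 + 3*z


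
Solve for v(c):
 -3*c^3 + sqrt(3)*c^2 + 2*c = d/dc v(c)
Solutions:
 v(c) = C1 - 3*c^4/4 + sqrt(3)*c^3/3 + c^2


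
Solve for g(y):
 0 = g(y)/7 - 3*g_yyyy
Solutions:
 g(y) = C1*exp(-21^(3/4)*y/21) + C2*exp(21^(3/4)*y/21) + C3*sin(21^(3/4)*y/21) + C4*cos(21^(3/4)*y/21)


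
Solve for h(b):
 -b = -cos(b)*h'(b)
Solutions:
 h(b) = C1 + Integral(b/cos(b), b)


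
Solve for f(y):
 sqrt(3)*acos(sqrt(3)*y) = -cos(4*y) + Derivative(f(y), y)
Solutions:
 f(y) = C1 + sqrt(3)*(y*acos(sqrt(3)*y) - sqrt(3)*sqrt(1 - 3*y^2)/3) + sin(4*y)/4


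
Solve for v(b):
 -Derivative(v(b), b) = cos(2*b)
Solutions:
 v(b) = C1 - sin(2*b)/2


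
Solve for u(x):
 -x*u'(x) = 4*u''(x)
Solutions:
 u(x) = C1 + C2*erf(sqrt(2)*x/4)


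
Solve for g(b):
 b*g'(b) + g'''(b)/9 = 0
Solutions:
 g(b) = C1 + Integral(C2*airyai(-3^(2/3)*b) + C3*airybi(-3^(2/3)*b), b)


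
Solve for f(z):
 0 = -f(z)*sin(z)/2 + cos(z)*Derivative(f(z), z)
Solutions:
 f(z) = C1/sqrt(cos(z))


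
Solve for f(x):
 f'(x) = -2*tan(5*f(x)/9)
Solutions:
 f(x) = -9*asin(C1*exp(-10*x/9))/5 + 9*pi/5
 f(x) = 9*asin(C1*exp(-10*x/9))/5


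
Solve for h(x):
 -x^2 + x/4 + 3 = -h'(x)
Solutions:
 h(x) = C1 + x^3/3 - x^2/8 - 3*x


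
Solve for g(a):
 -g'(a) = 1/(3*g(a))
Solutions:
 g(a) = -sqrt(C1 - 6*a)/3
 g(a) = sqrt(C1 - 6*a)/3


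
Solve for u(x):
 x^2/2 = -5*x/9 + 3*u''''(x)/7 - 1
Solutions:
 u(x) = C1 + C2*x + C3*x^2 + C4*x^3 + 7*x^6/2160 + 7*x^5/648 + 7*x^4/72


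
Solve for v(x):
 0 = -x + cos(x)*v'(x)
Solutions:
 v(x) = C1 + Integral(x/cos(x), x)


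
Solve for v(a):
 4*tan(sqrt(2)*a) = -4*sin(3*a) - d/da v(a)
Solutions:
 v(a) = C1 + 2*sqrt(2)*log(cos(sqrt(2)*a)) + 4*cos(3*a)/3


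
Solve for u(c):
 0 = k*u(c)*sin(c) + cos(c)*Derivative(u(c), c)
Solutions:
 u(c) = C1*exp(k*log(cos(c)))


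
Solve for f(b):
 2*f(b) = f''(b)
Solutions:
 f(b) = C1*exp(-sqrt(2)*b) + C2*exp(sqrt(2)*b)


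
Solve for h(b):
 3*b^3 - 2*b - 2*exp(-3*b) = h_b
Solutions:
 h(b) = C1 + 3*b^4/4 - b^2 + 2*exp(-3*b)/3


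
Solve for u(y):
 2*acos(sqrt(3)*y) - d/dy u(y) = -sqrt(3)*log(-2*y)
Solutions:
 u(y) = C1 + sqrt(3)*y*(log(-y) - 1) + 2*y*acos(sqrt(3)*y) + sqrt(3)*y*log(2) - 2*sqrt(3)*sqrt(1 - 3*y^2)/3


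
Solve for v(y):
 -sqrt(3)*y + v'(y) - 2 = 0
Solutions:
 v(y) = C1 + sqrt(3)*y^2/2 + 2*y


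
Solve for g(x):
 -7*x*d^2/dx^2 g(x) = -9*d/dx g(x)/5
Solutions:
 g(x) = C1 + C2*x^(44/35)


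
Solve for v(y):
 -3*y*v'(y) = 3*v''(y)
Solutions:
 v(y) = C1 + C2*erf(sqrt(2)*y/2)


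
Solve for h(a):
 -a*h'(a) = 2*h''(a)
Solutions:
 h(a) = C1 + C2*erf(a/2)


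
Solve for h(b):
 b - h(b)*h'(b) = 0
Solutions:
 h(b) = -sqrt(C1 + b^2)
 h(b) = sqrt(C1 + b^2)


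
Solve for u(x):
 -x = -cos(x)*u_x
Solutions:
 u(x) = C1 + Integral(x/cos(x), x)


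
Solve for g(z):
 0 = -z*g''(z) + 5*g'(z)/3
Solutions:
 g(z) = C1 + C2*z^(8/3)


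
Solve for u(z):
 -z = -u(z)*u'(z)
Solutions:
 u(z) = -sqrt(C1 + z^2)
 u(z) = sqrt(C1 + z^2)


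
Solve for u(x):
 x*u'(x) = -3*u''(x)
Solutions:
 u(x) = C1 + C2*erf(sqrt(6)*x/6)


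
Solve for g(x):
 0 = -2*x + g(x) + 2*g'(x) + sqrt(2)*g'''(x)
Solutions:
 g(x) = C1*exp(x*(-4*2^(1/6)*3^(2/3)/(9*sqrt(2) + 2*sqrt(3)*sqrt(8*sqrt(2) + 27/2))^(1/3) + 6^(1/3)*(9*sqrt(2) + 2*sqrt(3)*sqrt(8*sqrt(2) + 27/2))^(1/3))/12)*sin(sqrt(3)*x*(2^(1/6)/(27*sqrt(2) + 2*sqrt(216*sqrt(2) + 729/2))^(1/3) + 2^(1/3)*(27*sqrt(2) + 2*sqrt(216*sqrt(2) + 729/2))^(1/3)/12)) + C2*exp(x*(-4*2^(1/6)*3^(2/3)/(9*sqrt(2) + 2*sqrt(3)*sqrt(8*sqrt(2) + 27/2))^(1/3) + 6^(1/3)*(9*sqrt(2) + 2*sqrt(3)*sqrt(8*sqrt(2) + 27/2))^(1/3))/12)*cos(sqrt(3)*x*(2^(1/6)/(27*sqrt(2) + 2*sqrt(216*sqrt(2) + 729/2))^(1/3) + 2^(1/3)*(27*sqrt(2) + 2*sqrt(216*sqrt(2) + 729/2))^(1/3)/12)) + C3*exp(-x*(-4*2^(1/6)*3^(2/3)/(9*sqrt(2) + 2*sqrt(3)*sqrt(8*sqrt(2) + 27/2))^(1/3) + 6^(1/3)*(9*sqrt(2) + 2*sqrt(3)*sqrt(8*sqrt(2) + 27/2))^(1/3))/6) + 2*x - 4


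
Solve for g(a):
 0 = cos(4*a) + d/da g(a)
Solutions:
 g(a) = C1 - sin(4*a)/4


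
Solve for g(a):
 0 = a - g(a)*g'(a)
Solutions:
 g(a) = -sqrt(C1 + a^2)
 g(a) = sqrt(C1 + a^2)


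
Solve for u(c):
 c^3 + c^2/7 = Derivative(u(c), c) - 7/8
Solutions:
 u(c) = C1 + c^4/4 + c^3/21 + 7*c/8
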